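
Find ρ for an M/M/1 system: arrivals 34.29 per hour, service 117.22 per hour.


ρ = λ/μ = 34.29/117.22 = 0.2925

Final: 0.2925


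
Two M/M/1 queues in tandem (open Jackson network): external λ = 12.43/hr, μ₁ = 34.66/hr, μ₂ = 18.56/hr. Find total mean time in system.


Each node sees arrival rate λ = 12.43/hr (tandem ⇒ throughput preserved).
W₁ = 1/(μ₁−λ) = 1/(34.66−12.43) = 0.04498 hr
W₂ = 1/(μ₂−λ) = 1/(18.56−12.43) = 0.16313 hr
W_total = W₁ + W₂ = 0.04498 + 0.16313 = 0.20812 hr

Final: 0.20812 hr


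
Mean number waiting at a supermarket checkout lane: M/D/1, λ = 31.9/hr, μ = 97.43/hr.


ρ = 31.9/97.43 = 0.3274
M/D/1: Lq = ρ²/(2(1−ρ)) = 0.1072/(2·0.6726) = 0.07969

Final: 0.07969


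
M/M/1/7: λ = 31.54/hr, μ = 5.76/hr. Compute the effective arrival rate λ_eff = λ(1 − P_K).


ρ = 5.4757; P_K = (1−ρ)ρ^7/(1−ρ^8) = 0.817376
λ_eff = λ(1 − P_K) = 31.54·(1 − 0.817376) = 31.54·0.182624 = 5.7600 /hr

Final: 5.7600 /hr


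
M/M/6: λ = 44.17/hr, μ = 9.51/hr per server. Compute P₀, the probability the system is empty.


a = λ/μ = 44.17/9.51 = 4.6446; ρ = a/c = 0.7741
Σ_{k=0}^{5} a^k/k! (terms k=0..5) = 1.00000 + 4.64458 + 10.78608 + 16.69896 + 19.38993 + 18.01164 = 70.53120
Tail: a^6/(6!(1−ρ)) = 10038.78826/(720·0.2259) = 61.72025
P₀ = 1/(70.53120 + 61.72025) = 1/132.25144 = 0.007561

Final: 0.007561


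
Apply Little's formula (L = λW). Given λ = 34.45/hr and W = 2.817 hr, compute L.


L = λW = 34.45·2.817 = 97.0457

Final: 97.0457


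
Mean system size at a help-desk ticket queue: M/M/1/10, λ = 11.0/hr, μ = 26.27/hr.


ρ = 11.0/26.27 = 0.4187
L = ρ[1 − (K+1)ρ^K + Kρ^(K+1)] / [(1−ρ)(1−ρ^(K+1))]
Numerator: 0.4187·(1 − 11·0.0001657 + 10·0.00006938) = 0.418256
Denominator: (0.5813)·(0.999931) = 0.581231
L = 0.418256/0.581231 = 0.7196

Final: 0.7196


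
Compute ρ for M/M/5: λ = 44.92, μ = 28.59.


ρ = λ/(cμ) = 44.92/(5·28.59) = 44.92/142.95 = 0.3142

Final: 0.3142


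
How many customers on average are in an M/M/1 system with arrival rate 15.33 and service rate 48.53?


ρ = λ/μ = 15.33/48.53 = 0.3159
L = ρ/(1−ρ) = 0.3159/(1 − 0.3159) = 0.3159/0.6841 = 0.4617

Final: 0.4617


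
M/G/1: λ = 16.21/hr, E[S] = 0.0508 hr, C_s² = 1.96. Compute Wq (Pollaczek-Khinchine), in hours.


ρ = λ·E[S] = 16.21·0.0508 = 0.8235
E[S²] = E[S]²(1+C_s²) = 0.0508²·(1+1.96) = 0.007639
Wq = λ·E[S²]/(2(1−ρ)) = 16.21·0.007639/(2·0.1765) = 0.35071 hr

Final: 0.35071 hr


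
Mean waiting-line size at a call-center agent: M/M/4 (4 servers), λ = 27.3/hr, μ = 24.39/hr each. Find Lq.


a = λ/μ = 1.1193; ρ = a/4 = 0.2798
P₀ = 0.325703
Lq = P₀·a^c·ρ / (c!·(1−ρ)²) = 0.325703·1.56965·0.2798/(24·0.51865)
= 0.01149

Final: 0.01149


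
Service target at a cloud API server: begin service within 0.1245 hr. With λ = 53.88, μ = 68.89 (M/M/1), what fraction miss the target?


ρ = 53.88/68.89 = 0.7821
P(Wq > t) = ρ·e^{−(μ−λ)t} = 0.7821·e^{−1.8687}
= 0.7821·0.154317 = 0.120694

Final: 0.120694


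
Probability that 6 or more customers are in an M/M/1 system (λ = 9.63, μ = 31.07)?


ρ = 9.63/31.07 = 0.3099
P(N ≥ n) = ρ^n = 0.3099^6 = 0.0008866

Final: 0.0008866


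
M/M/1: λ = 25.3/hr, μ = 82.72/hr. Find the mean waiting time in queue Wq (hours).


ρ = 25.3/82.72 = 0.3059
Wq = ρ/(μ−λ) = 0.3059/(82.72 − 25.3) = 0.3059/57.42 = 0.005327 hr

Final: 0.005327 hr


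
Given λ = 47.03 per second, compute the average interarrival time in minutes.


Mean interarrival time = 1/λ = 1/47.03 second = 0.02126 second
In minutes: 0.02126 × 0.0166667 = 0.0003544 min

Final: 0.0003544 min


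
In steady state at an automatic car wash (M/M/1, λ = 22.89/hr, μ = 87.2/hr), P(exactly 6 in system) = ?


ρ = 22.89/87.2 = 0.2625
P_n = (1−ρ)·ρ^n = (1 − 0.2625)·0.2625^6 = 0.7375·0.0003272 = 0.0002413

Final: 0.0002413


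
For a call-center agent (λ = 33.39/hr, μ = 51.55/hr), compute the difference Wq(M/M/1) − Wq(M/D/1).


ρ = 33.39/51.55 = 0.6477
Wq(M/M/1) = ρ/(μ−λ) = 0.6477/18.16 = 0.03567 hr
Wq(M/D/1) = ρ/(2(μ−λ)) = 0.01783 hr
Savings = 0.03567 − 0.01783 = 0.01783 hr

Final: 0.01783 hr


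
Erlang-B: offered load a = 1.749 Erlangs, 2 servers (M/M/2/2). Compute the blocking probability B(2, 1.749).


B(c,a) = (a^c/c!) / Σ_{k=0}^{c} a^k/k!
a^2/2! = 1.529501
Σ terms (k=0..2): 1.00000 + 1.74900 + 1.52950 = 4.278500
B = 1.529501/4.278500 = 0.357485

Final: 0.357485


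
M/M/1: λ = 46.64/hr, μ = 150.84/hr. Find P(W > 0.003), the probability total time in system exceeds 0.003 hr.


W ~ Exponential(μ−λ) for M/M/1.
μ − λ = 150.84 − 46.64 = 104.2000
P(W > t) = e^{−(μ−λ)t} = e^{−0.3126} = 0.731542

Final: 0.731542


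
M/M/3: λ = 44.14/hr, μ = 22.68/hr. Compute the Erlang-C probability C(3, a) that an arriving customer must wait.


a = λ/μ = 1.9462; ρ = a/3 = 0.6487
P₀ = 0.119936 (from M/M/c formula)
C(c,a) = [a^c/(c!(1−ρ))]·P₀ = [7.37170/(6·0.3513)]·0.119936
= 3.49770·0.119936 = 0.419501

Final: 0.419501


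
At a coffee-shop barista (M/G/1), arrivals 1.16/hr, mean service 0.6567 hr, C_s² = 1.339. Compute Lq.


ρ = λ·E[S] = 1.16·0.6567 = 0.7618
Lq = ρ²(1+C_s²)/(2(1−ρ)) = 0.5803·(1+1.339)/(2·0.2382)
= 0.5803·2.3390/0.4765 = 2.84877

Final: 2.84877


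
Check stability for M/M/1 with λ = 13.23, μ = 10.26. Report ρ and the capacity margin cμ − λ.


Total capacity cμ = 1·10.26 = 10.26/hr
ρ = λ/(cμ) = 13.23/10.26 = 1.2895
Stable ⇔ ρ < 1: NO
Spare capacity = cμ − λ = 10.26 − 13.23 = -2.97/hr

Final: ρ = 1.2895; unstable; margin = -2.97/hr


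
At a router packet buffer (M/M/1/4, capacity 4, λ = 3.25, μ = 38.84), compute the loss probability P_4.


ρ = λ/μ = 3.25/38.84 = 0.08368
P_K = (1−ρ)ρ^K/(1−ρ^(K+1)) = (0.9163·0.00004902)/(1 − 0.000004102)
= 0.00004492/0.999996 = 0.00004492

Final: 0.00004492


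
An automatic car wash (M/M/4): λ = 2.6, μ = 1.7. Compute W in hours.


a = 1.5294; ρ = 0.3824; P₀ = 0.214394
Lq = P₀·a^c·ρ/(c!(1−ρ)²) = 0.04899
Wq = Lq/λ = 0.04899/2.6 = 0.01884 hr
W = Wq + 1/μ = 0.01884 + 0.58824 = 0.60708 hr

Final: 0.60708 hr


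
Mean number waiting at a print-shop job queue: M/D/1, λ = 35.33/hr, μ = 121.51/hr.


ρ = 35.33/121.51 = 0.2908
M/D/1: Lq = ρ²/(2(1−ρ)) = 0.08454/(2·0.7092) = 0.05960

Final: 0.05960


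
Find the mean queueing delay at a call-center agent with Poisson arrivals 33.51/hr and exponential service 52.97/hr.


ρ = 33.51/52.97 = 0.6326
Wq = ρ/(μ−λ) = 0.6326/(52.97 − 33.51) = 0.6326/19.46 = 0.03251 hr

Final: 0.03251 hr


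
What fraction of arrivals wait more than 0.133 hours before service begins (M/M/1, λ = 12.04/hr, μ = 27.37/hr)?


ρ = 12.04/27.37 = 0.4399
P(Wq > t) = ρ·e^{−(μ−λ)t} = 0.4399·e^{−2.0389}
= 0.4399·0.130173 = 0.057263

Final: 0.057263


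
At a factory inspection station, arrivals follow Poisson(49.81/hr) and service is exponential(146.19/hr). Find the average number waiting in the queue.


ρ = 49.81/146.19 = 0.3407
Lq = ρ²/(1−ρ) = 0.1161/0.6593 = 0.1761

Final: 0.1761


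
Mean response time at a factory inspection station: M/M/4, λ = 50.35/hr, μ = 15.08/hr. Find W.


a = 3.3389; ρ = 0.8347; P₀ = 0.021077
Lq = P₀·a^c·ρ/(c!(1−ρ)²) = 3.33470
Wq = Lq/λ = 3.33470/50.35 = 0.06623 hr
W = Wq + 1/μ = 0.06623 + 0.06631 = 0.13254 hr

Final: 0.13254 hr


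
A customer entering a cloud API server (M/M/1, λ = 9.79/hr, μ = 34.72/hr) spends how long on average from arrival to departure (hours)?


W = 1/(μ−λ) = 1/(34.72 − 9.79) = 1/24.93 = 0.04011 hr

Final: 0.04011 hr


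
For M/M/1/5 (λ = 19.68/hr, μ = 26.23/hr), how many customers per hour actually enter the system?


ρ = 0.7503; P_K = (1−ρ)ρ^5/(1−ρ^6) = 0.072262
λ_eff = λ(1 − P_K) = 19.68·(1 − 0.072262) = 19.68·0.927738 = 18.2579 /hr

Final: 18.2579 /hr


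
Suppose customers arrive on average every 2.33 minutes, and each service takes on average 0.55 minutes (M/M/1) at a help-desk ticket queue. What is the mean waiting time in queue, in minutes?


λ = 60/2.33 = 25.7511 /hr
μ = 60/0.55 = 109.0909 /hr
ρ = λ/μ = 25.7511/109.0909 = 0.2361
Wq = ρ/(μ−λ) = 0.2361/(109.0909−25.7511) = 0.002832 hr
In minutes: 0.002832·60 = 0.1699 min

Final: 0.1699 min


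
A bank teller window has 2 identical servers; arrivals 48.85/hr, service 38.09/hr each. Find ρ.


ρ = λ/(cμ) = 48.85/(2·38.09) = 48.85/76.18 = 0.6412

Final: 0.6412


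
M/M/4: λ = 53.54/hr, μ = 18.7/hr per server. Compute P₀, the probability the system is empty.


a = λ/μ = 53.54/18.7 = 2.8631; ρ = a/c = 0.7158
Σ_{k=0}^{3} a^k/k! (terms k=0..3) = 1.00000 + 2.86310 + 4.09868 + 3.91164 = 11.87342
Tail: a^4/(4!(1−ρ)) = 67.19656/(24·0.2842) = 9.85086
P₀ = 1/(11.87342 + 9.85086) = 1/21.72428 = 0.046031

Final: 0.046031


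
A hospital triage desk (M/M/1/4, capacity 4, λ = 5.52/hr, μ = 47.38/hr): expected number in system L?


ρ = 5.52/47.38 = 0.1165
L = ρ[1 − (K+1)ρ^K + Kρ^(K+1)] / [(1−ρ)(1−ρ^(K+1))]
Numerator: 0.1165·(1 − 5·0.0001842 + 4·0.00002146) = 0.116408
Denominator: (0.8835)·(0.999979) = 0.883476
L = 0.116408/0.883476 = 0.1318

Final: 0.1318


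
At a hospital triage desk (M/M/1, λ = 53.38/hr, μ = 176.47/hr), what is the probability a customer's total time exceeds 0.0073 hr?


W ~ Exponential(μ−λ) for M/M/1.
μ − λ = 176.47 − 53.38 = 123.0900
P(W > t) = e^{−(μ−λ)t} = e^{−0.8986} = 0.407157

Final: 0.407157


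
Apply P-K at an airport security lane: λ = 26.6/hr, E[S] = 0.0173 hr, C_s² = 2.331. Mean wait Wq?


ρ = λ·E[S] = 26.6·0.0173 = 0.4602
E[S²] = E[S]²(1+C_s²) = 0.0173²·(1+2.331) = 0.0009969
Wq = λ·E[S²]/(2(1−ρ)) = 26.6·0.0009969/(2·0.5398) = 0.02456 hr

Final: 0.02456 hr


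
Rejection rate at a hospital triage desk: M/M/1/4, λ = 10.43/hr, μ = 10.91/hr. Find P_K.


ρ = λ/μ = 10.43/10.91 = 0.9560
P_K = (1−ρ)ρ^K/(1−ρ^(K+1)) = (0.04400·0.835292)/(1 − 0.798542)
= 0.036750/0.201458 = 0.182419

Final: 0.182419


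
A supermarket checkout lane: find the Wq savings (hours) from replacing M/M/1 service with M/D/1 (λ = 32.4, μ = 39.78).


ρ = 32.4/39.78 = 0.8145
Wq(M/M/1) = ρ/(μ−λ) = 0.8145/7.38 = 0.11036 hr
Wq(M/D/1) = ρ/(2(μ−λ)) = 0.05518 hr
Savings = 0.11036 − 0.05518 = 0.05518 hr

Final: 0.05518 hr


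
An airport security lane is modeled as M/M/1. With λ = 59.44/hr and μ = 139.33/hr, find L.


ρ = λ/μ = 59.44/139.33 = 0.4266
L = ρ/(1−ρ) = 0.4266/(1 − 0.4266) = 0.4266/0.5734 = 0.7440

Final: 0.7440


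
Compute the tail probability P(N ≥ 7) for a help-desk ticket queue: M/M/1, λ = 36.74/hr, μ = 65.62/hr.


ρ = 36.74/65.62 = 0.5599
P(N ≥ n) = ρ^n = 0.5599^7 = 0.017247

Final: 0.017247


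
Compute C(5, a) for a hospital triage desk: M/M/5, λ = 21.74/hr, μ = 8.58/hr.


a = λ/μ = 2.5338; ρ = a/5 = 0.5068
P₀ = 0.077298 (from M/M/c formula)
C(c,a) = [a^c/(c!(1−ρ))]·P₀ = [104.43865/(120·0.4932)]·0.077298
= 1.76450·0.077298 = 0.136392

Final: 0.136392


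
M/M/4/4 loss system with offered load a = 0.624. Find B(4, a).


B(c,a) = (a^c/c!) / Σ_{k=0}^{c} a^k/k!
a^4/4! = 0.006317
Σ terms (k=0..4): 1.00000 + 0.62400 + 0.19469 + 0.04050 + 0.006317 = 1.865500
B = 0.006317/1.865500 = 0.003386

Final: 0.003386


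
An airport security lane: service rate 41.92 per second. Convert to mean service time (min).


Mean service time = 1/μ = 1/41.92 second = 0.02385 second
In minutes: 0.02385 × 0.0166667 = 0.0003976 min

Final: 0.0003976 min


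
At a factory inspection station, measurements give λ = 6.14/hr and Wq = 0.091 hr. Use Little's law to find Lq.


Lq = λWq = 6.14·0.091 = 0.5587

Final: 0.5587


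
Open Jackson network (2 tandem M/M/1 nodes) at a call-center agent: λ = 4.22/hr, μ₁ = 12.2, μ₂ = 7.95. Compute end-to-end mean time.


Each node sees arrival rate λ = 4.22/hr (tandem ⇒ throughput preserved).
W₁ = 1/(μ₁−λ) = 1/(12.2−4.22) = 0.12531 hr
W₂ = 1/(μ₂−λ) = 1/(7.95−4.22) = 0.26810 hr
W_total = W₁ + W₂ = 0.12531 + 0.26810 = 0.39341 hr

Final: 0.39341 hr


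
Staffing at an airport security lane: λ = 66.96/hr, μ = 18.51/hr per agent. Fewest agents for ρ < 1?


Stability requires cμ > λ ⇔ c > λ/μ.
λ/μ = 66.96/18.51 = 3.6175
Minimum integer c = ⌊3.6175⌋ + 1 = 4
Check: 4·18.51 = 74.04 > 66.96, while 3·18.51 = 55.53 ≤ 66.96

Final: 4 servers


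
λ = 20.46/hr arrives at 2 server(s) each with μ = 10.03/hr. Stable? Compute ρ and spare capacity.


Total capacity cμ = 2·10.03 = 20.06/hr
ρ = λ/(cμ) = 20.46/20.06 = 1.0199
Stable ⇔ ρ < 1: NO
Spare capacity = cμ − λ = 20.06 − 20.46 = -0.40/hr

Final: ρ = 1.0199; unstable; margin = -0.40/hr


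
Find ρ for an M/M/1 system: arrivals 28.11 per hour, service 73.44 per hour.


ρ = λ/μ = 28.11/73.44 = 0.3828

Final: 0.3828


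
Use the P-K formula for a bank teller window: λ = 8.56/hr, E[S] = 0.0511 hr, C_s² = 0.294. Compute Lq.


ρ = λ·E[S] = 8.56·0.0511 = 0.4374
Lq = ρ²(1+C_s²)/(2(1−ρ)) = 0.1913·(1+0.294)/(2·0.5626)
= 0.1913·1.2940/1.1252 = 0.22004

Final: 0.22004


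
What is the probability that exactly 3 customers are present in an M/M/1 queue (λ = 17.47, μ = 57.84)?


ρ = 17.47/57.84 = 0.3020
P_n = (1−ρ)·ρ^n = (1 − 0.3020)·0.3020^3 = 0.6980·0.027555 = 0.019232

Final: 0.019232


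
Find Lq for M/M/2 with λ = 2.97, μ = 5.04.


a = λ/μ = 0.5893; ρ = a/2 = 0.2946
P₀ = 0.544828
Lq = P₀·a^c·ρ / (c!·(1−ρ)²) = 0.544828·0.34726·0.2946/(2·0.49753)
= 0.05602

Final: 0.05602


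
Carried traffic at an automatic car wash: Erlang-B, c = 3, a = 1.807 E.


B(3,1.807) = 0.181336 (Erlang-B)
Carried load = a(1 − B) = 1.807·(1 − 0.181336) = 1.807·0.818664 = 1.4793 E

Final: 1.4793 Erlangs


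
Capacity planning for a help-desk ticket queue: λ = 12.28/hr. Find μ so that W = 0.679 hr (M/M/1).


W = 1/(μ−λ) ⇒ μ − λ = 1/W = 1/0.679 = 1.4728
μ = λ + 1/W = 12.28 + 1.4728 = 13.7528 per hr

Final: 13.7528 /hr


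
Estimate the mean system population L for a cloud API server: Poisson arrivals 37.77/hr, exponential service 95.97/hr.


ρ = λ/μ = 37.77/95.97 = 0.3936
L = ρ/(1−ρ) = 0.3936/(1 − 0.3936) = 0.3936/0.6064 = 0.6490

Final: 0.6490


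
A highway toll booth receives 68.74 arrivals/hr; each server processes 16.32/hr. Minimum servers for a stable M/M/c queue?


Stability requires cμ > λ ⇔ c > λ/μ.
λ/μ = 68.74/16.32 = 4.2120
Minimum integer c = ⌊4.2120⌋ + 1 = 5
Check: 5·16.32 = 81.60 > 68.74, while 4·16.32 = 65.28 ≤ 68.74

Final: 5 servers


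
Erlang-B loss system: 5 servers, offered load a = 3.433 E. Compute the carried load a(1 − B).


B(5,3.433) = 0.148104 (Erlang-B)
Carried load = a(1 − B) = 3.433·(1 − 0.148104) = 3.433·0.851896 = 2.9246 E

Final: 2.9246 Erlangs


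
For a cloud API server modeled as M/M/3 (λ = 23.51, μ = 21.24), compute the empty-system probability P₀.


a = λ/μ = 23.51/21.24 = 1.1069; ρ = a/c = 0.3690
Σ_{k=0}^{2} a^k/k! (terms k=0..2) = 1.00000 + 1.10687 + 0.61258 = 2.71946
Tail: a^3/(3!(1−ρ)) = 1.35611/(6·0.6310) = 0.35817
P₀ = 1/(2.71946 + 0.35817) = 1/3.07763 = 0.324926

Final: 0.324926


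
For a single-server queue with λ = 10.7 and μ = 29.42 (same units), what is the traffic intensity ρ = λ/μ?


ρ = λ/μ = 10.7/29.42 = 0.3637

Final: 0.3637


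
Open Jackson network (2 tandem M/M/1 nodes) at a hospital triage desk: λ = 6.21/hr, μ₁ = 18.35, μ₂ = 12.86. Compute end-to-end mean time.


Each node sees arrival rate λ = 6.21/hr (tandem ⇒ throughput preserved).
W₁ = 1/(μ₁−λ) = 1/(18.35−6.21) = 0.08237 hr
W₂ = 1/(μ₂−λ) = 1/(12.86−6.21) = 0.15038 hr
W_total = W₁ + W₂ = 0.08237 + 0.15038 = 0.23275 hr

Final: 0.23275 hr


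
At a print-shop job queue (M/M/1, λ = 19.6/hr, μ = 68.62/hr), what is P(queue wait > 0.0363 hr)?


ρ = 19.6/68.62 = 0.2856
P(Wq > t) = ρ·e^{−(μ−λ)t} = 0.2856·e^{−1.7794}
= 0.2856·0.168735 = 0.048196

Final: 0.048196


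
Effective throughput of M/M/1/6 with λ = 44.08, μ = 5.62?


ρ = 7.8434; P_K = (1−ρ)ρ^6/(1−ρ^7) = 0.872505
λ_eff = λ(1 − P_K) = 44.08·(1 − 0.872505) = 44.08·0.127495 = 5.6200 /hr

Final: 5.6200 /hr


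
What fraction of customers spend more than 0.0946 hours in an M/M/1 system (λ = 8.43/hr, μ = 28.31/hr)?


W ~ Exponential(μ−λ) for M/M/1.
μ − λ = 28.31 − 8.43 = 19.8800
P(W > t) = e^{−(μ−λ)t} = e^{−1.8806} = 0.152491

Final: 0.152491


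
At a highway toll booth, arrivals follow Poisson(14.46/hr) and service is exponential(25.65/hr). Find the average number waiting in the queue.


ρ = 14.46/25.65 = 0.5637
Lq = ρ²/(1−ρ) = 0.3178/0.4363 = 0.7285

Final: 0.7285


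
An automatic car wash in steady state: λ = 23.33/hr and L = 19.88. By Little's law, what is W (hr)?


W = L/λ = 19.88/23.33 = 0.8521 hr

Final: 0.8521 hr


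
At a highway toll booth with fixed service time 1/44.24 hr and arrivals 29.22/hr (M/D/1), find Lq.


ρ = 29.22/44.24 = 0.6605
M/D/1: Lq = ρ²/(2(1−ρ)) = 0.4362/(2·0.3395) = 0.64246

Final: 0.64246


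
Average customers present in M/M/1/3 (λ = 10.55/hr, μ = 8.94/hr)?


ρ = 10.55/8.94 = 1.1801
L = ρ[1 − (K+1)ρ^K + Kρ^(K+1)] / [(1−ρ)(1−ρ^(K+1))]
Numerator: 1.1801·(1 − 4·1.643406 + 3·1.939366) = 0.288502
Denominator: (-0.1801)·(-0.939366) = 0.169170
L = 0.288502/0.169170 = 1.7054

Final: 1.7054


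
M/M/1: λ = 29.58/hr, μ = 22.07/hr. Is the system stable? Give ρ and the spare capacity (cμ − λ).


Total capacity cμ = 1·22.07 = 22.07/hr
ρ = λ/(cμ) = 29.58/22.07 = 1.3403
Stable ⇔ ρ < 1: NO
Spare capacity = cμ − λ = 22.07 − 29.58 = -7.51/hr

Final: ρ = 1.3403; unstable; margin = -7.51/hr


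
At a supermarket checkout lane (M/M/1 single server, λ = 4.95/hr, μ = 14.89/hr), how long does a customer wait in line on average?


ρ = 4.95/14.89 = 0.3324
Wq = ρ/(μ−λ) = 0.3324/(14.89 − 4.95) = 0.3324/9.94 = 0.03344 hr

Final: 0.03344 hr


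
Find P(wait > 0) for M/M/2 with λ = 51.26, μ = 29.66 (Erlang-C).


a = λ/μ = 1.7283; ρ = a/2 = 0.8641
P₀ = 0.072888 (from M/M/c formula)
C(c,a) = [a^c/(c!(1−ρ))]·P₀ = [2.98686/(2·0.1359)]·0.072888
= 10.99135·0.072888 = 0.801142

Final: 0.801142


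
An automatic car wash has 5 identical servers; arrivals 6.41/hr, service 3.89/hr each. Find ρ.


ρ = λ/(cμ) = 6.41/(5·3.89) = 6.41/19.45 = 0.3296

Final: 0.3296


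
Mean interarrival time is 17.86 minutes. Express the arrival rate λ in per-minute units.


λ = 1/(interarrival time) in consistent units.
1 minute = 1 min, so λ = 1/17.86 = 0.05599 per minute

Final: 0.05599 /min


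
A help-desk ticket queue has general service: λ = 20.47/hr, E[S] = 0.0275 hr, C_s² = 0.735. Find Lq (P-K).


ρ = λ·E[S] = 20.47·0.0275 = 0.5629
Lq = ρ²(1+C_s²)/(2(1−ρ)) = 0.3169·(1+0.735)/(2·0.4371)
= 0.3169·1.7350/0.8741 = 0.62895

Final: 0.62895


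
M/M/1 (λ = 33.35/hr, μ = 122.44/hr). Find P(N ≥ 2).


ρ = 33.35/122.44 = 0.2724
P(N ≥ n) = ρ^n = 0.2724^2 = 0.074190

Final: 0.074190


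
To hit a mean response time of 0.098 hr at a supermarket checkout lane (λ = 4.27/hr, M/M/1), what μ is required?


W = 1/(μ−λ) ⇒ μ − λ = 1/W = 1/0.098 = 10.2041
μ = λ + 1/W = 4.27 + 10.2041 = 14.4741 per hr

Final: 14.4741 /hr


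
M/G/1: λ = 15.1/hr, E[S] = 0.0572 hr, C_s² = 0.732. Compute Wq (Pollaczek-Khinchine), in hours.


ρ = λ·E[S] = 15.1·0.0572 = 0.8637
E[S²] = E[S]²(1+C_s²) = 0.0572²·(1+0.732) = 0.005667
Wq = λ·E[S²]/(2(1−ρ)) = 15.1·0.005667/(2·0.1363) = 0.31395 hr

Final: 0.31395 hr


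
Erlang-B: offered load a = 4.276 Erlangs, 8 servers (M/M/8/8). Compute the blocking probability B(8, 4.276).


B(c,a) = (a^c/c!) / Σ_{k=0}^{c} a^k/k!
a^8/8! = 2.771922
Σ terms (k=0..8): 1.00000 + 4.27600 + 9.14209 + 13.03052 + 13.92963 + 11.91262 + 8.48973 + 5.18601 + 2.77192 = 69.738516
B = 2.771922/69.738516 = 0.039747

Final: 0.039747


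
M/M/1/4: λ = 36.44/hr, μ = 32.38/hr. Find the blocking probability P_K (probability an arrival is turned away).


ρ = λ/μ = 36.44/32.38 = 1.1254
P_K = (1−ρ)ρ^K/(1−ρ^(K+1)) = (-0.1254·1.604006)/(1 − 1.805126)
= -0.201120/-0.805126 = 0.249799

Final: 0.249799


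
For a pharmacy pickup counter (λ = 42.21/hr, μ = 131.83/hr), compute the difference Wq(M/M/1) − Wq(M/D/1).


ρ = 42.21/131.83 = 0.3202
Wq(M/M/1) = ρ/(μ−λ) = 0.3202/89.62 = 0.003573 hr
Wq(M/D/1) = ρ/(2(μ−λ)) = 0.001786 hr
Savings = 0.003573 − 0.001786 = 0.001786 hr

Final: 0.001786 hr


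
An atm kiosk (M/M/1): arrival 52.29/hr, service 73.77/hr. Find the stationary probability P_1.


ρ = 52.29/73.77 = 0.7088
P_n = (1−ρ)·ρ^n = (1 − 0.7088)·0.7088^1 = 0.2912·0.708825 = 0.206392

Final: 0.206392


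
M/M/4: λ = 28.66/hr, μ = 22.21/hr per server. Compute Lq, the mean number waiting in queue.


a = λ/μ = 1.2904; ρ = a/4 = 0.3226
P₀ = 0.273848
Lq = P₀·a^c·ρ / (c!·(1−ρ)²) = 0.273848·2.77275·0.3226/(24·0.45887)
= 0.02224

Final: 0.02224


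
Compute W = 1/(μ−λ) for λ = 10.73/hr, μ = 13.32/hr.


W = 1/(μ−λ) = 1/(13.32 − 10.73) = 1/2.59 = 0.3861 hr

Final: 0.3861 hr


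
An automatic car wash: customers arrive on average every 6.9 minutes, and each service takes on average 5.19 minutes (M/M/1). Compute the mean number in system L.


λ = 60/6.9 = 8.6957 /hr
μ = 60/5.19 = 11.5607 /hr
ρ = λ/μ = 8.6957/11.5607 = 0.7522
L = ρ/(1−ρ) = 0.7522/0.2478 = 3.0351

Final: 3.0351


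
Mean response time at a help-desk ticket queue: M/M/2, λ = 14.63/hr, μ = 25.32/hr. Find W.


a = 0.5778; ρ = 0.2889; P₀ = 0.551708
Lq = P₀·a^c·ρ/(c!(1−ρ)²) = 0.05262
Wq = Lq/λ = 0.05262/14.63 = 0.003597 hr
W = Wq + 1/μ = 0.003597 + 0.03949 = 0.04309 hr

Final: 0.04309 hr


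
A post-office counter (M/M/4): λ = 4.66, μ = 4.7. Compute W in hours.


a = 0.9915; ρ = 0.2479; P₀ = 0.370508
Lq = P₀·a^c·ρ/(c!(1−ρ)²) = 0.006537
Wq = Lq/λ = 0.006537/4.66 = 0.001403 hr
W = Wq + 1/μ = 0.001403 + 0.21277 = 0.21417 hr

Final: 0.21417 hr


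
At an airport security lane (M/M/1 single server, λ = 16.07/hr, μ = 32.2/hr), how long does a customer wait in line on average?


ρ = 16.07/32.2 = 0.4991
Wq = ρ/(μ−λ) = 0.4991/(32.2 − 16.07) = 0.4991/16.13 = 0.03094 hr

Final: 0.03094 hr


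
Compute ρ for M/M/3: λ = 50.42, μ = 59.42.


ρ = λ/(cμ) = 50.42/(3·59.42) = 50.42/178.26 = 0.2828

Final: 0.2828


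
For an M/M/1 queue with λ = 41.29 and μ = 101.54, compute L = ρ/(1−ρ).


ρ = λ/μ = 41.29/101.54 = 0.4066
L = ρ/(1−ρ) = 0.4066/(1 − 0.4066) = 0.4066/0.5934 = 0.6853

Final: 0.6853


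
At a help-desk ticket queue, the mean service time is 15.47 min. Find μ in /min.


μ = 1/(service time) in consistent units.
1 minute = 1 min, so μ = 1/15.47 = 0.06464 per minute

Final: 0.06464 /min


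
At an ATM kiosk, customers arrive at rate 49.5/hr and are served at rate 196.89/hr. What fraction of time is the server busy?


ρ = λ/μ = 49.5/196.89 = 0.2514

Final: 0.2514


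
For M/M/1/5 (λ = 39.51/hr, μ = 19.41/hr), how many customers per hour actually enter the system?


ρ = 2.0355; P_K = (1−ρ)ρ^5/(1−ρ^6) = 0.515985
λ_eff = λ(1 − P_K) = 39.51·(1 − 0.515985) = 39.51·0.484015 = 19.1234 /hr

Final: 19.1234 /hr


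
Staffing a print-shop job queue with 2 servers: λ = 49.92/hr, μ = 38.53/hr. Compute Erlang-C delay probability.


a = λ/μ = 1.2956; ρ = a/2 = 0.6478
P₀ = 0.213734 (from M/M/c formula)
C(c,a) = [a^c/(c!(1−ρ))]·P₀ = [1.67862/(2·0.3522)]·0.213734
= 2.38309·0.213734 = 0.509348

Final: 0.509348


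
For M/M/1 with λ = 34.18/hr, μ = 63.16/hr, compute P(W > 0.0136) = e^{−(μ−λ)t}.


W ~ Exponential(μ−λ) for M/M/1.
μ − λ = 63.16 − 34.18 = 28.9800
P(W > t) = e^{−(μ−λ)t} = e^{−0.3941} = 0.674268

Final: 0.674268


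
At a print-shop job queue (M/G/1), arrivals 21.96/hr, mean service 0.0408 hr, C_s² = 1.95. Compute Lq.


ρ = λ·E[S] = 21.96·0.0408 = 0.8960
Lq = ρ²(1+C_s²)/(2(1−ρ)) = 0.8028·(1+1.95)/(2·0.1040)
= 0.8028·2.9500/0.2081 = 11.38178

Final: 11.38178


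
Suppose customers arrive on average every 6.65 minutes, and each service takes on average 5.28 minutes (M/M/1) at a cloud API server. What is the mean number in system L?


λ = 60/6.65 = 9.0226 /hr
μ = 60/5.28 = 11.3636 /hr
ρ = λ/μ = 9.0226/11.3636 = 0.7940
L = ρ/(1−ρ) = 0.7940/0.2060 = 3.8540

Final: 3.8540


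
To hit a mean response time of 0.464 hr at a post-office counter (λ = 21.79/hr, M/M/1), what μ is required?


W = 1/(μ−λ) ⇒ μ − λ = 1/W = 1/0.464 = 2.1552
μ = λ + 1/W = 21.79 + 2.1552 = 23.9452 per hr

Final: 23.9452 /hr


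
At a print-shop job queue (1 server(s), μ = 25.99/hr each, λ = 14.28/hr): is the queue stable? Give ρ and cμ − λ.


Total capacity cμ = 1·25.99 = 25.99/hr
ρ = λ/(cμ) = 14.28/25.99 = 0.5494
Stable ⇔ ρ < 1: YES
Spare capacity = cμ − λ = 25.99 − 14.28 = 11.71/hr

Final: ρ = 0.5494; stable; margin = 11.71/hr


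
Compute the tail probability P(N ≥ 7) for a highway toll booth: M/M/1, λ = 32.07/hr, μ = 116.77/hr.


ρ = 32.07/116.77 = 0.2746
P(N ≥ n) = ρ^n = 0.2746^7 = 0.0001179

Final: 0.0001179


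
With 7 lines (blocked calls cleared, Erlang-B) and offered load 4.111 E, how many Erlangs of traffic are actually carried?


B(7,4.111) = 0.068513 (Erlang-B)
Carried load = a(1 − B) = 4.111·(1 − 0.068513) = 4.111·0.931487 = 3.8293 E

Final: 3.8293 Erlangs


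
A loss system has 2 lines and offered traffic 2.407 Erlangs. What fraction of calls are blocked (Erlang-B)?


B(c,a) = (a^c/c!) / Σ_{k=0}^{c} a^k/k!
a^2/2! = 2.896825
Σ terms (k=0..2): 1.00000 + 2.40700 + 2.89682 = 6.303825
B = 2.896825/6.303825 = 0.459534

Final: 0.459534


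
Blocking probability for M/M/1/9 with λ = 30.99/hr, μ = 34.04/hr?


ρ = λ/μ = 30.99/34.04 = 0.9104
P_K = (1−ρ)ρ^K/(1−ρ^(K+1)) = (0.08960·0.429624)/(1 − 0.391129)
= 0.038494/0.608871 = 0.063223

Final: 0.063223


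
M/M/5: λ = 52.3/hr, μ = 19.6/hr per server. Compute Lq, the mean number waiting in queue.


a = λ/μ = 2.6684; ρ = a/5 = 0.5337
P₀ = 0.067002
Lq = P₀·a^c·ρ / (c!·(1−ρ)²) = 0.067002·135.27828·0.5337/(120·0.21746)
= 0.18537

Final: 0.18537


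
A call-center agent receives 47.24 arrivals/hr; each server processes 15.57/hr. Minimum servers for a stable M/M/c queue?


Stability requires cμ > λ ⇔ c > λ/μ.
λ/μ = 47.24/15.57 = 3.0340
Minimum integer c = ⌊3.0340⌋ + 1 = 4
Check: 4·15.57 = 62.28 > 47.24, while 3·15.57 = 46.71 ≤ 47.24

Final: 4 servers


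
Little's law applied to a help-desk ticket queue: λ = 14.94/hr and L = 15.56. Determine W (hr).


W = L/λ = 15.56/14.94 = 1.0415 hr

Final: 1.0415 hr


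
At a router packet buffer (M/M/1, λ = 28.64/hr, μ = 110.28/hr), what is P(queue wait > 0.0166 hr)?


ρ = 28.64/110.28 = 0.2597
P(Wq > t) = ρ·e^{−(μ−λ)t} = 0.2597·e^{−1.3552}
= 0.2597·0.257890 = 0.066975

Final: 0.066975


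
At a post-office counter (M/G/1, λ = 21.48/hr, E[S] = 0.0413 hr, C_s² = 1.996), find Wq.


ρ = λ·E[S] = 21.48·0.0413 = 0.8871
E[S²] = E[S]²(1+C_s²) = 0.0413²·(1+1.996) = 0.005110
Wq = λ·E[S²]/(2(1−ρ)) = 21.48·0.005110/(2·0.1129) = 0.48623 hr

Final: 0.48623 hr


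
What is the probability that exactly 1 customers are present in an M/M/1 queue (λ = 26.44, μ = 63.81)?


ρ = 26.44/63.81 = 0.4144
P_n = (1−ρ)·ρ^n = (1 − 0.4144)·0.4144^1 = 0.5856·0.414355 = 0.242665

Final: 0.242665


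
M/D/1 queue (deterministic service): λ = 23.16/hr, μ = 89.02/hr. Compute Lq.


ρ = 23.16/89.02 = 0.2602
M/D/1: Lq = ρ²/(2(1−ρ)) = 0.06769/(2·0.7398) = 0.04574

Final: 0.04574


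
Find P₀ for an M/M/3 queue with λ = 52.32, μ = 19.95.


a = λ/μ = 52.32/19.95 = 2.6226; ρ = a/c = 0.8742
Σ_{k=0}^{2} a^k/k! (terms k=0..2) = 1.00000 + 2.62256 + 3.43890 = 7.06146
Tail: a^3/(3!(1−ρ)) = 18.03742/(6·0.1258) = 23.89420
P₀ = 1/(7.06146 + 23.89420) = 1/30.95565 = 0.032304

Final: 0.032304


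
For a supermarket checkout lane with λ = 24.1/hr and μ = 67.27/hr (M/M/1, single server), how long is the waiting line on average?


ρ = 24.1/67.27 = 0.3583
Lq = ρ²/(1−ρ) = 0.1283/0.6417 = 0.2000

Final: 0.2000


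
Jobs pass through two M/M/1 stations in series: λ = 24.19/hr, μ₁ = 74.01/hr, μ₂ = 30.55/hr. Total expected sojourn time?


Each node sees arrival rate λ = 24.19/hr (tandem ⇒ throughput preserved).
W₁ = 1/(μ₁−λ) = 1/(74.01−24.19) = 0.02007 hr
W₂ = 1/(μ₂−λ) = 1/(30.55−24.19) = 0.15723 hr
W_total = W₁ + W₂ = 0.02007 + 0.15723 = 0.17730 hr

Final: 0.17730 hr


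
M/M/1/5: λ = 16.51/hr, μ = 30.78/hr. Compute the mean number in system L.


ρ = 16.51/30.78 = 0.5364
L = ρ[1 − (K+1)ρ^K + Kρ^(K+1)] / [(1−ρ)(1−ρ^(K+1))]
Numerator: 0.5364·(1 − 6·0.044401 + 5·0.023816) = 0.457364
Denominator: (0.4636)·(0.976184) = 0.452571
L = 0.457364/0.452571 = 1.0106

Final: 1.0106


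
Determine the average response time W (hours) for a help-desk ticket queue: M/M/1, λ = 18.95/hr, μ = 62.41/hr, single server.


W = 1/(μ−λ) = 1/(62.41 − 18.95) = 1/43.46 = 0.02301 hr

Final: 0.02301 hr


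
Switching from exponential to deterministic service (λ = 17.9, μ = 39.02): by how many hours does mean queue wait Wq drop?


ρ = 17.9/39.02 = 0.4587
Wq(M/M/1) = ρ/(μ−λ) = 0.4587/21.12 = 0.02172 hr
Wq(M/D/1) = ρ/(2(μ−λ)) = 0.01086 hr
Savings = 0.02172 − 0.01086 = 0.01086 hr

Final: 0.01086 hr


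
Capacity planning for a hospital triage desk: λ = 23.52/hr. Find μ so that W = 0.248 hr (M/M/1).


W = 1/(μ−λ) ⇒ μ − λ = 1/W = 1/0.248 = 4.0323
μ = λ + 1/W = 23.52 + 4.0323 = 27.5523 per hr

Final: 27.5523 /hr


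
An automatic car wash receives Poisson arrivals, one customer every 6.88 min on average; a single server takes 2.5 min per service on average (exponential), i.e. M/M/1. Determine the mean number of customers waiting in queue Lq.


λ = 60/6.88 = 8.7209 /hr
μ = 60/2.5 = 24.0000 /hr
ρ = λ/μ = 8.7209/24.0000 = 0.3634
Lq = ρ²/(1−ρ) = 0.1320/0.6366 = 0.2074

Final: 0.2074


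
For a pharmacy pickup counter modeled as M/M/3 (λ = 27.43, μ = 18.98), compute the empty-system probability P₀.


a = λ/μ = 27.43/18.98 = 1.4452; ρ = a/c = 0.4817
Σ_{k=0}^{2} a^k/k! (terms k=0..2) = 1.00000 + 1.44521 + 1.04431 = 3.48951
Tail: a^3/(3!(1−ρ)) = 3.01848/(6·0.5183) = 0.97070
P₀ = 1/(3.48951 + 0.97070) = 1/4.46022 = 0.224204

Final: 0.224204


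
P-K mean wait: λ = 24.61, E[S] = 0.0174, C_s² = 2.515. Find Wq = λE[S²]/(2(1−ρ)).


ρ = λ·E[S] = 24.61·0.0174 = 0.4282
E[S²] = E[S]²(1+C_s²) = 0.0174²·(1+2.515) = 0.001064
Wq = λ·E[S²]/(2(1−ρ)) = 24.61·0.001064/(2·0.5718) = 0.02290 hr

Final: 0.02290 hr


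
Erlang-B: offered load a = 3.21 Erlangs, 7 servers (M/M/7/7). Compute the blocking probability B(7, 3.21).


B(c,a) = (a^c/c!) / Σ_{k=0}^{c} a^k/k!
a^7/7! = 0.696794
Σ terms (k=0..7): 1.00000 + 3.21000 + 5.15205 + 5.51269 + 4.42394 + 2.84017 + 1.51949 + 0.69679 = 24.355131
B = 0.696794/24.355131 = 0.028610

Final: 0.028610


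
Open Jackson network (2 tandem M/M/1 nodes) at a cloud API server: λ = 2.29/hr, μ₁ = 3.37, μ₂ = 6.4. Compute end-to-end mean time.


Each node sees arrival rate λ = 2.29/hr (tandem ⇒ throughput preserved).
W₁ = 1/(μ₁−λ) = 1/(3.37−2.29) = 0.92593 hr
W₂ = 1/(μ₂−λ) = 1/(6.4−2.29) = 0.24331 hr
W_total = W₁ + W₂ = 0.92593 + 0.24331 = 1.16923 hr

Final: 1.16923 hr


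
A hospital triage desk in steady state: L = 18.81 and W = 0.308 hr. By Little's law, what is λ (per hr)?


λ = L/W = 18.81/0.308 = 61.0714 /hr

Final: 61.0714 /hr


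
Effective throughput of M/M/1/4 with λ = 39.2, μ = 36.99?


ρ = 1.0597; P_K = (1−ρ)ρ^4/(1−ρ^5) = 0.223858
λ_eff = λ(1 − P_K) = 39.2·(1 − 0.223858) = 39.2·0.776142 = 30.4248 /hr

Final: 30.4248 /hr


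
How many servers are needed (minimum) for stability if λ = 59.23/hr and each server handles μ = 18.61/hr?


Stability requires cμ > λ ⇔ c > λ/μ.
λ/μ = 59.23/18.61 = 3.1827
Minimum integer c = ⌊3.1827⌋ + 1 = 4
Check: 4·18.61 = 74.44 > 59.23, while 3·18.61 = 55.83 ≤ 59.23

Final: 4 servers


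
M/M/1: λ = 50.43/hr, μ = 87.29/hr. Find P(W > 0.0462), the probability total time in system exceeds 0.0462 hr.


W ~ Exponential(μ−λ) for M/M/1.
μ − λ = 87.29 − 50.43 = 36.8600
P(W > t) = e^{−(μ−λ)t} = e^{−1.7029} = 0.182149

Final: 0.182149


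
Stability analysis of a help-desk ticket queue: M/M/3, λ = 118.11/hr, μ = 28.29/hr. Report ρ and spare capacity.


Total capacity cμ = 3·28.29 = 84.87/hr
ρ = λ/(cμ) = 118.11/84.87 = 1.3917
Stable ⇔ ρ < 1: NO
Spare capacity = cμ − λ = 84.87 − 118.11 = -33.24/hr

Final: ρ = 1.3917; unstable; margin = -33.24/hr


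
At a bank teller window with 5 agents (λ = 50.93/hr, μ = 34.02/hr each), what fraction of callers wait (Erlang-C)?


a = λ/μ = 1.4971; ρ = a/5 = 0.2994
P₀ = 0.223434 (from M/M/c formula)
C(c,a) = [a^c/(c!(1−ρ))]·P₀ = [7.51964/(120·0.7006)]·0.223434
= 0.08944·0.223434 = 0.019985

Final: 0.019985


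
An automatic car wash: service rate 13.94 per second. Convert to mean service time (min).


Mean service time = 1/μ = 1/13.94 second = 0.07174 second
In minutes: 0.07174 × 0.0166667 = 0.001196 min

Final: 0.001196 min


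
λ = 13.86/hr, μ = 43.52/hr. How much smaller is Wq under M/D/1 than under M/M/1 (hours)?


ρ = 13.86/43.52 = 0.3185
Wq(M/M/1) = ρ/(μ−λ) = 0.3185/29.66 = 0.01074 hr
Wq(M/D/1) = ρ/(2(μ−λ)) = 0.005369 hr
Savings = 0.01074 − 0.005369 = 0.005369 hr

Final: 0.005369 hr


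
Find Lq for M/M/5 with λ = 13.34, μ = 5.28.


a = λ/μ = 2.5265; ρ = a/5 = 0.5053
P₀ = 0.077894
Lq = P₀·a^c·ρ / (c!·(1−ρ)²) = 0.077894·102.94601·0.5053/(120·0.24473)
= 0.13798

Final: 0.13798


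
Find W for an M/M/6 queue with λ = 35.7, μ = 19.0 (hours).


a = 1.8789; ρ = 0.3132; P₀ = 0.152596
Lq = P₀·a^c·ρ/(c!(1−ρ)²) = 0.006191
Wq = Lq/λ = 0.006191/35.7 = 0.0001734 hr
W = Wq + 1/μ = 0.0001734 + 0.05263 = 0.05280 hr

Final: 0.05280 hr


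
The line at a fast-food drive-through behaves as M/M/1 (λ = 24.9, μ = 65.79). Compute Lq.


ρ = 24.9/65.79 = 0.3785
Lq = ρ²/(1−ρ) = 0.1432/0.6215 = 0.2305

Final: 0.2305


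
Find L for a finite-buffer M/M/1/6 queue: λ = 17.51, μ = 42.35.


ρ = 17.51/42.35 = 0.4135
L = ρ[1 − (K+1)ρ^K + Kρ^(K+1)] / [(1−ρ)(1−ρ^(K+1))]
Numerator: 0.4135·(1 − 7·0.004996 + 6·0.002066) = 0.404125
Denominator: (0.5865)·(0.997934) = 0.585329
L = 0.404125/0.585329 = 0.6904

Final: 0.6904


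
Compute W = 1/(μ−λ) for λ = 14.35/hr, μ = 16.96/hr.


W = 1/(μ−λ) = 1/(16.96 − 14.35) = 1/2.61 = 0.3831 hr

Final: 0.3831 hr


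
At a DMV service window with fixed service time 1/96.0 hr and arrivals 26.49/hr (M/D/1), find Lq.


ρ = 26.49/96.0 = 0.2759
M/D/1: Lq = ρ²/(2(1−ρ)) = 0.07614/(2·0.7241) = 0.05258

Final: 0.05258


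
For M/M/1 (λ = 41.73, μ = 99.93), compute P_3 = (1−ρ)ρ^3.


ρ = 41.73/99.93 = 0.4176
P_n = (1−ρ)·ρ^n = (1 − 0.4176)·0.4176^3 = 0.5824·0.072821 = 0.042412

Final: 0.042412


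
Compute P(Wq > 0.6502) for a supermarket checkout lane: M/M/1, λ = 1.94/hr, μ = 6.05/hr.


ρ = 1.94/6.05 = 0.3207
P(Wq > t) = ρ·e^{−(μ−λ)t} = 0.3207·e^{−2.6723}
= 0.3207·0.069092 = 0.022155

Final: 0.022155


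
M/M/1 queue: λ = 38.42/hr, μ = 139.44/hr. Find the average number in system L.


ρ = λ/μ = 38.42/139.44 = 0.2755
L = ρ/(1−ρ) = 0.2755/(1 − 0.2755) = 0.2755/0.7245 = 0.3803

Final: 0.3803


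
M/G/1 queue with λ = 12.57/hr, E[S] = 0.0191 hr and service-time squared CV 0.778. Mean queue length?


ρ = λ·E[S] = 12.57·0.0191 = 0.2401
Lq = ρ²(1+C_s²)/(2(1−ρ)) = 0.05764·(1+0.778)/(2·0.7599)
= 0.05764·1.7780/1.5198 = 0.06743

Final: 0.06743


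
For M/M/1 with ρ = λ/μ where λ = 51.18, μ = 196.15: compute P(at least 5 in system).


ρ = 51.18/196.15 = 0.2609
P(N ≥ n) = ρ^n = 0.2609^5 = 0.001209

Final: 0.001209


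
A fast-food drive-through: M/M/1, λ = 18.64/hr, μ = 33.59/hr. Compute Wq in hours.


ρ = 18.64/33.59 = 0.5549
Wq = ρ/(μ−λ) = 0.5549/(33.59 − 18.64) = 0.5549/14.95 = 0.03712 hr

Final: 0.03712 hr


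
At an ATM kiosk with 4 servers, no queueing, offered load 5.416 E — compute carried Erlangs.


B(4,5.416) = 0.429810 (Erlang-B)
Carried load = a(1 − B) = 5.416·(1 − 0.429810) = 5.416·0.570190 = 3.0881 E

Final: 3.0881 Erlangs


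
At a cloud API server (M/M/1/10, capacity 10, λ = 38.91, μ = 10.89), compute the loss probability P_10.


ρ = λ/μ = 38.91/10.89 = 3.5730
P_K = (1−ρ)ρ^K/(1−ρ^(K+1)) = (-2.5730·339104.466791)/(1 − 1211621.194016)
= -872516.727225/-1211620.194016 = 0.720124

Final: 0.720124


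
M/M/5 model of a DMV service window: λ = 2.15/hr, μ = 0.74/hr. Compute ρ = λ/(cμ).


ρ = λ/(cμ) = 2.15/(5·0.74) = 2.15/3.70 = 0.5811

Final: 0.5811


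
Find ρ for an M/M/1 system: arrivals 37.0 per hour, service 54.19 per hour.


ρ = λ/μ = 37.0/54.19 = 0.6828

Final: 0.6828


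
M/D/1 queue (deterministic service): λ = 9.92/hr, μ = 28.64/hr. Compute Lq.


ρ = 9.92/28.64 = 0.3464
M/D/1: Lq = ρ²/(2(1−ρ)) = 0.1200/(2·0.6536) = 0.09177

Final: 0.09177


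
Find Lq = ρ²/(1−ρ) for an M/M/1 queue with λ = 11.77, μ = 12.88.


ρ = 11.77/12.88 = 0.9138
Lq = ρ²/(1−ρ) = 0.8351/0.08618 = 9.6898

Final: 9.6898


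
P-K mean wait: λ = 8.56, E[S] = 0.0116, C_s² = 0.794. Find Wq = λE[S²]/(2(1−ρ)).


ρ = λ·E[S] = 8.56·0.0116 = 0.09930
E[S²] = E[S]²(1+C_s²) = 0.0116²·(1+0.794) = 0.0002414
Wq = λ·E[S²]/(2(1−ρ)) = 8.56·0.0002414/(2·0.9007) = 0.001147 hr

Final: 0.001147 hr


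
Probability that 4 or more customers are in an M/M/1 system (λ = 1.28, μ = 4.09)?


ρ = 1.28/4.09 = 0.3130
P(N ≥ n) = ρ^n = 0.3130^4 = 0.009593

Final: 0.009593


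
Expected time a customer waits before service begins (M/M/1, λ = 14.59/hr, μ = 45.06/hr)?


ρ = 14.59/45.06 = 0.3238
Wq = ρ/(μ−λ) = 0.3238/(45.06 − 14.59) = 0.3238/30.47 = 0.01063 hr

Final: 0.01063 hr


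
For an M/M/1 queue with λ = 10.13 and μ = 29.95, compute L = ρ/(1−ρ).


ρ = λ/μ = 10.13/29.95 = 0.3382
L = ρ/(1−ρ) = 0.3382/(1 − 0.3382) = 0.3382/0.6618 = 0.5111

Final: 0.5111


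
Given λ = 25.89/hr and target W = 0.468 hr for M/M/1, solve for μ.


W = 1/(μ−λ) ⇒ μ − λ = 1/W = 1/0.468 = 2.1368
μ = λ + 1/W = 25.89 + 2.1368 = 28.0268 per hr

Final: 28.0268 /hr


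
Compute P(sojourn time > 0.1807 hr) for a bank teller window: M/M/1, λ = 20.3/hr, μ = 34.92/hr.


W ~ Exponential(μ−λ) for M/M/1.
μ − λ = 34.92 − 20.3 = 14.6200
P(W > t) = e^{−(μ−λ)t} = e^{−2.6418} = 0.071231

Final: 0.071231


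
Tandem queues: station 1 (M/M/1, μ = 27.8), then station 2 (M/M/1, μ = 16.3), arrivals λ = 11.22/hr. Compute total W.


Each node sees arrival rate λ = 11.22/hr (tandem ⇒ throughput preserved).
W₁ = 1/(μ₁−λ) = 1/(27.8−11.22) = 0.06031 hr
W₂ = 1/(μ₂−λ) = 1/(16.3−11.22) = 0.19685 hr
W_total = W₁ + W₂ = 0.06031 + 0.19685 = 0.25716 hr

Final: 0.25716 hr
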